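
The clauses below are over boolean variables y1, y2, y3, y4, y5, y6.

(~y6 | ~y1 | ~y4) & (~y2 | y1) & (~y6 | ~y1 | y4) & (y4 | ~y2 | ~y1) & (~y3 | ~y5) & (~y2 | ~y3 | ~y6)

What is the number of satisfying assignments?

Case analysis on y1 and y2:
  y1=T, y2=T: remaining (y3,y4,y5,y6) ∈ {(F,T,F,F); (F,T,T,F); (T,T,F,F)} — 3.
  y1=T, y2=F: y4 free; 3 ways for (y3,y5,y6) × 2^1 = 6.
  y1=F, y2=T: a clause becomes empty — 0.
  y1=F, y2=F: y4, y6 free; 3 ways for (y3,y5) × 2^2 = 12.
Total: 3 + 6 + 0 + 12 = 21.

21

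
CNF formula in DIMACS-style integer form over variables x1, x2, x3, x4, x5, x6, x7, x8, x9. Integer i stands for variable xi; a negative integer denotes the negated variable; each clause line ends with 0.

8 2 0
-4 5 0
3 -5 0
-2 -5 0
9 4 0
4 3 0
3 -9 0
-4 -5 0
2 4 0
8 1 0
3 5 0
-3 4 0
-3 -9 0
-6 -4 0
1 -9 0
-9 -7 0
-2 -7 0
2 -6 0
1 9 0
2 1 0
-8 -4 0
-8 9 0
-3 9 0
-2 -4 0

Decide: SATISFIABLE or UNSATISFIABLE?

x4 = True:
  propagation gives x5=True; an empty clause results — contradiction.
x4 = False:
  propagation gives x9=True, x3=True; an empty clause results — contradiction.
Every branch closes, so no satisfying assignment exists.

UNSATISFIABLE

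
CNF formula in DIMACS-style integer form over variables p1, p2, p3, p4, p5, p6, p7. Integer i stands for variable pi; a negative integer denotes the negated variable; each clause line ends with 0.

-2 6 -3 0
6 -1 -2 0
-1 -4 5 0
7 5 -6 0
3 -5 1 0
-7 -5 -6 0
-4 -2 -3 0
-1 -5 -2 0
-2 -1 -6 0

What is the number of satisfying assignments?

Split on p1, then p2.
  p1=1, p2=1: a clause becomes empty — 0.
  p1=1, p2=0: p3 free; 9 ways for (p4,p5,p6,p7) × 2^1 = 18.
  p1=0, p2=1: 8 of the 32 assignments to (p3,p4,p5,p6,p7) work.
  p1=0, p2=0: p4 free; 9 ways for (p3,p5,p6,p7) × 2^1 = 18.
Total: 0 + 18 + 8 + 18 = 44.

44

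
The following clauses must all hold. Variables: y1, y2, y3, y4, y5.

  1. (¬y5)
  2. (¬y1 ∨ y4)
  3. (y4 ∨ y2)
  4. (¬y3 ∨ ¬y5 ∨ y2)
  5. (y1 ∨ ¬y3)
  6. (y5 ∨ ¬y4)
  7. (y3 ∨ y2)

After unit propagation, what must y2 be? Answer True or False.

True

(¬y5) is a unit clause: y5 = False.
In (y5 ∨ ¬y4), y5 is now false; ¬y4 must hold, so y4 = False.
From (¬y1 ∨ y4) and y4 = False: y1 = False.
(y2 ∨ y4): since y4 = False, the clause reduces to (y2). y2 = True.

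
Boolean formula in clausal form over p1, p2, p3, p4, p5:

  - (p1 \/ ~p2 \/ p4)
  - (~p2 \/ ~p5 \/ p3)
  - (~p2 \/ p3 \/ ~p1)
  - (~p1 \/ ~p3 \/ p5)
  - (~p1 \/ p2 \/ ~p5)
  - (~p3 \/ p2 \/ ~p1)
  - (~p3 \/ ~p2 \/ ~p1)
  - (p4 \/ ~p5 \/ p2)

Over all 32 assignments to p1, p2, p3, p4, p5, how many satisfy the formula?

11

Split on p2, then p1.
  p2=1, p1=1: a clause becomes empty — 0.
  p2=1, p1=0: remaining (p3,p4,p5) ∈ {(0,1,0); (1,1,0); (1,1,1)} — 3.
  p2=0, p1=1: remaining (p3,p4,p5) ∈ {(0,0,0); (0,1,0)} — 2.
  p2=0, p1=0: p3 free; 3 ways for (p4,p5) × 2^1 = 6.
Total: 0 + 3 + 2 + 6 = 11.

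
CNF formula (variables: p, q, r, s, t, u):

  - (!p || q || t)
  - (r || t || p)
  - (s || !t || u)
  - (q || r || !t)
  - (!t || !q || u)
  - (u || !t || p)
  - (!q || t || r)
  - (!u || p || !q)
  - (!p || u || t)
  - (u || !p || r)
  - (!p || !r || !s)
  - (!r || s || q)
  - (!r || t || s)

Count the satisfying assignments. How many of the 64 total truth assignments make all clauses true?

7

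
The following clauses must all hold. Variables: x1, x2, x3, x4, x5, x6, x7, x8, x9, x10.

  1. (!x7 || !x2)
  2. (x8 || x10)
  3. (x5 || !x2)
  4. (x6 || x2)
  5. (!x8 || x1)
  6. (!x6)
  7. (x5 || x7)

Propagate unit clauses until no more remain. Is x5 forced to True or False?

True

Unit clause (!x6) sets x6 = False.
In (x6 || x2), x6 is now false; x2 must hold, so x2 = True.
From (!x2 || !x7) and x2 = True: x7 = False.
From (!x2 || x5) and x2 = True: x5 = True.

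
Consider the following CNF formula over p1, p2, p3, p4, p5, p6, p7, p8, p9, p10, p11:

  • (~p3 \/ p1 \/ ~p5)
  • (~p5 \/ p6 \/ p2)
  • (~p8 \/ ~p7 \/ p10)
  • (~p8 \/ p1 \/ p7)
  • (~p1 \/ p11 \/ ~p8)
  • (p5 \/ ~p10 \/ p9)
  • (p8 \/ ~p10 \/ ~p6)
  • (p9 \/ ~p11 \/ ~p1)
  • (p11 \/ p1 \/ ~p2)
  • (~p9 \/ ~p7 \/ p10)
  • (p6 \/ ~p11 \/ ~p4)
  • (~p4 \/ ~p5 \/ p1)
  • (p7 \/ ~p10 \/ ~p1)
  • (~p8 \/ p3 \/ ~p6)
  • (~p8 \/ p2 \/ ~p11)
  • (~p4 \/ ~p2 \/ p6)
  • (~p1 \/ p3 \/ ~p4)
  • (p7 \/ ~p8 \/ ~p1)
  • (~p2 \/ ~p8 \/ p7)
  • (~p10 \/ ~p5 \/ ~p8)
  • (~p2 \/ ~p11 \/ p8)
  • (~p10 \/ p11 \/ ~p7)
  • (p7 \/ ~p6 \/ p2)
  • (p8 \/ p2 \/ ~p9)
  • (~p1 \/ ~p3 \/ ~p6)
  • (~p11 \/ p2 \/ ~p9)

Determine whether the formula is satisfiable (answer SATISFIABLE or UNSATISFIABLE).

SATISFIABLE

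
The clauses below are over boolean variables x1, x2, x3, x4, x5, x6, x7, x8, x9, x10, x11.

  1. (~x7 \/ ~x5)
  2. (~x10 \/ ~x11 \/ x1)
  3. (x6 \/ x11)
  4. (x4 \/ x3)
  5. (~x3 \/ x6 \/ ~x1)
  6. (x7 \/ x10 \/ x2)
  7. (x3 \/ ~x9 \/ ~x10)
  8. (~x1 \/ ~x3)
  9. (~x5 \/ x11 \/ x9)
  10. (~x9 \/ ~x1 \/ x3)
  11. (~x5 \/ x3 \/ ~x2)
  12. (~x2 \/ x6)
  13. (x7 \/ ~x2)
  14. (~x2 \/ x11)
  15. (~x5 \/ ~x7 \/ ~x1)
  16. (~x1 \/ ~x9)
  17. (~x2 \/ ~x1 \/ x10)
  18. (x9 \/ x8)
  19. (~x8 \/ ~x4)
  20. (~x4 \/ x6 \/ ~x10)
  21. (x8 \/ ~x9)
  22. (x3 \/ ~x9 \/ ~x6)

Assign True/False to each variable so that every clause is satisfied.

x1=F, x2=F, x3=T, x4=F, x5=F, x6=T, x7=T, x8=T, x9=T, x10=F, x11=T

Check each clause:
  1. (~x5 \/ ~x7) — ~x5 is true.
  2. (~x11 \/ ~x10 \/ x1) — ~x10 is true.
  3. (x11 \/ x6) — x11 is true.
  4. (x4 \/ x3) — x3 is true.
  5. (~x1 \/ ~x3 \/ x6) — x6 is true.
  6. (x2 \/ x7 \/ x10) — x7 is true.
  7. (~x10 \/ ~x9 \/ x3) — x3 is true.
  8. (~x1 \/ ~x3) — ~x1 is true.
  9. (x11 \/ x9 \/ ~x5) — x11 is true.
  10. (x3 \/ ~x9 \/ ~x1) — x3 is true.
  11. (~x5 \/ ~x2 \/ x3) — x3 is true.
  12. (~x2 \/ x6) — x6 is true.
  13. (x7 \/ ~x2) — ~x2 is true.
  14. (~x2 \/ x11) — x11 is true.
  15. (~x5 \/ ~x7 \/ ~x1) — ~x5 is true.
  16. (~x9 \/ ~x1) — ~x1 is true.
  17. (~x2 \/ ~x1 \/ x10) — ~x1 is true.
  18. (x9 \/ x8) — x8 is true.
  19. (~x4 \/ ~x8) — ~x4 is true.
  20. (~x10 \/ ~x4 \/ x6) — ~x4 is true.
  21. (~x9 \/ x8) — x8 is true.
  22. (x3 \/ ~x6 \/ ~x9) — x3 is true.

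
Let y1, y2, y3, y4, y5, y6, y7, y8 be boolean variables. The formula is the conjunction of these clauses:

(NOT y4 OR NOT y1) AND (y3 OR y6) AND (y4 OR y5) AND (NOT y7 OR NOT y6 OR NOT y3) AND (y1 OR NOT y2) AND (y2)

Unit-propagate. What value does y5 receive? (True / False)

Unit clause (y2) sets y2 = True.
(NOT y2 OR y1) with y2 = True leaves only y1, so y1 = True.
(NOT y1 OR NOT y4) with y1 = True leaves only NOT y4, so y4 = False.
From (y4 OR y5) and y4 = False: y5 = True.

True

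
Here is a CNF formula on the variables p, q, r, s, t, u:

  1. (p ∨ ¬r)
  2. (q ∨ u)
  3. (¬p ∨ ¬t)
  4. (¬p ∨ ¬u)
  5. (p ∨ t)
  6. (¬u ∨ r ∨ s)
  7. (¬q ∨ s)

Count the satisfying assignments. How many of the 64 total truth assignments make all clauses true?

Satisfying assignments:
  p=F q=F r=F s=T t=T u=T
  p=F q=T r=F s=T t=T u=F
  p=F q=T r=F s=T t=T u=T
  p=T q=T r=F s=T t=F u=F
  p=T q=T r=T s=T t=F u=F
Count: 5.

5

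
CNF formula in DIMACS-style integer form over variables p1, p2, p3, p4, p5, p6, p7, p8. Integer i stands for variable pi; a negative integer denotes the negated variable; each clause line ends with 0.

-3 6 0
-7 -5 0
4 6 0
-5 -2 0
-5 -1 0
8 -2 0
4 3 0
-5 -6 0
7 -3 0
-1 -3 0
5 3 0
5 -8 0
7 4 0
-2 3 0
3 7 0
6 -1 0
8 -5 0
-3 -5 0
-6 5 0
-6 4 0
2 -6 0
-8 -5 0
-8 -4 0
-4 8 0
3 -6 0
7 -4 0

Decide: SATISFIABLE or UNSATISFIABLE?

UNSATISFIABLE

p5 = True:
  propagation gives p7=False, p2=False, p1=False, p6=False; an empty clause results — contradiction.
p5 = False:
  propagation gives p3=True, p6=True; an empty clause results — contradiction.
Every branch closes, so no satisfying assignment exists.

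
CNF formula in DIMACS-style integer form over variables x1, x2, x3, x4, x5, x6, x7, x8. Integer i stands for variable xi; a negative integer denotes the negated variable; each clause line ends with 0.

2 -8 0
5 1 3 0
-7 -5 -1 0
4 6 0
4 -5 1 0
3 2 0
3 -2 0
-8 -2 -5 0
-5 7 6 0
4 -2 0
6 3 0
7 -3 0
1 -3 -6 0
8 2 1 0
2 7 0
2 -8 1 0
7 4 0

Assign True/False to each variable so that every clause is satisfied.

x1 = 1, x2 = 0, x3 = 1, x4 = 0, x5 = 0, x6 = 1, x7 = 1, x8 = 0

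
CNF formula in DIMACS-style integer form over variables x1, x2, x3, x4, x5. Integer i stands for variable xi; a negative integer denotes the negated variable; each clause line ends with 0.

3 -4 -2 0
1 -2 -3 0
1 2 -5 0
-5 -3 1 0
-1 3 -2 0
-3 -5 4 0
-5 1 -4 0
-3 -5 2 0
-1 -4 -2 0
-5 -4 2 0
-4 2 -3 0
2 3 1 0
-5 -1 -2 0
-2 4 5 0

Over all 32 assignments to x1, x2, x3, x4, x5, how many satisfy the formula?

The models are:
  x1=0 x2=0 x3=1 x4=0 x5=0
  x1=0 x2=1 x3=0 x4=0 x5=1
  x1=1 x2=0 x3=0 x4=0 x5=0
  x1=1 x2=0 x3=0 x4=0 x5=1
  x1=1 x2=0 x3=0 x4=1 x5=0
  x1=1 x2=0 x3=1 x4=0 x5=0
That's 6 in total.

6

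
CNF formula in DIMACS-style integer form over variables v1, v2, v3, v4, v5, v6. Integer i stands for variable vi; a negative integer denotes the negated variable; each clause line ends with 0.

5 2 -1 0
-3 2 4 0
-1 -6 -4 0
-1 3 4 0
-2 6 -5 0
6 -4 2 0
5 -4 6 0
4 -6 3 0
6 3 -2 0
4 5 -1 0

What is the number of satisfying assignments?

Case analysis on v4 and v6:
  v4=T, v6=T: forces v1=F; v2, v3, v5 free → 2^3 = 8.
  v4=T, v6=F: a clause becomes empty — 0.
  v4=F, v6=T: remaining (v1,v2,v3,v5) ∈ {(F,T,T,F); (F,T,T,T); (T,T,T,T)} — 3.
  v4=F, v6=F: remaining (v1,v2,v3,v5) ∈ {(F,F,F,F); (F,F,F,T); (F,T,T,F)} — 3.
Total: 8 + 0 + 3 + 3 = 14.

14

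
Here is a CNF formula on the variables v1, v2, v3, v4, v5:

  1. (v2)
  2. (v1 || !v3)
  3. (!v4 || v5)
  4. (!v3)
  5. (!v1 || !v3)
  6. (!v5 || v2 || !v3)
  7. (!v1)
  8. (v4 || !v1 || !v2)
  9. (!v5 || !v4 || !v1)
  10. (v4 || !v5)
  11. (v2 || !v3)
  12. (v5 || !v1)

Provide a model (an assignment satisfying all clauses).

v1 = False, v2 = True, v3 = False, v4 = True, v5 = True

The clause (v2) is unit: v2 must be True.
(!v3) is a unit clause, so v3 = False.
(!v1) is a unit clause, so v1 = False.
Try v4 = True.
  then v5 is forced to True.
Every clause has at least one true literal under this assignment.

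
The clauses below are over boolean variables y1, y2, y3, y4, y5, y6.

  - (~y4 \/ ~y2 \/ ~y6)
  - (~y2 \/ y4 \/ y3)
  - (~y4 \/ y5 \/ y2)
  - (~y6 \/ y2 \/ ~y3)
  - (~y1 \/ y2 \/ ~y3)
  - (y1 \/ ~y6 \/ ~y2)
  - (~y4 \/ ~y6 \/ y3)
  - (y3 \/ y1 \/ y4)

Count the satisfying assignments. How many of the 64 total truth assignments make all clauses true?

Split on y2, then y3.
  y2=T, y3=T: y5 free; 5 ways for (y1,y4,y6) × 2^1 = 10.
  y2=T, y3=F: remaining (y1,y4,y5,y6) ∈ {(F,T,F,F); (F,T,T,F); (T,T,F,F); (T,T,T,F)} — 4.
  y2=F, y3=T: remaining (y1,y4,y5,y6) ∈ {(F,F,F,F); (F,F,T,F); (F,T,T,F)} — 3.
  y2=F, y3=F: 6 of the 16 assignments to (y1,y4,y5,y6) work.
Total: 10 + 4 + 3 + 6 = 23.

23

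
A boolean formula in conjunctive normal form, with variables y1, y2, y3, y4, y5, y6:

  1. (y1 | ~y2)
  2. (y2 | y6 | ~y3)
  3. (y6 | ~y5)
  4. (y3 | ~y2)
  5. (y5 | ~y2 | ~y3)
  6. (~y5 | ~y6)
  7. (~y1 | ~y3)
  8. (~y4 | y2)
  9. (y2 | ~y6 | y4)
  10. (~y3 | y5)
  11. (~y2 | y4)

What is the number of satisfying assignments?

2

Satisfying assignments:
  y1=F y2=F y3=F y4=F y5=F y6=F
  y1=T y2=F y3=F y4=F y5=F y6=F
That's 2 in total.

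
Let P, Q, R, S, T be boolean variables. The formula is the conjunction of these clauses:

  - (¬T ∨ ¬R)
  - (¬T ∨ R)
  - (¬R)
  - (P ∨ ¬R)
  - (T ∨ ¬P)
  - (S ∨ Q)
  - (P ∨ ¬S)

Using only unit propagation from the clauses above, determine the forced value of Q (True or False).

True

(¬R) is a unit clause: R = False.
(¬T ∨ R): since R = False, the clause reduces to (¬T). T = False.
In (¬P ∨ T), T is now false; ¬P must hold, so P = False.
(P ∨ ¬S): since P = False, the clause reduces to (¬S). S = False.
From (Q ∨ S) and S = False: Q = True.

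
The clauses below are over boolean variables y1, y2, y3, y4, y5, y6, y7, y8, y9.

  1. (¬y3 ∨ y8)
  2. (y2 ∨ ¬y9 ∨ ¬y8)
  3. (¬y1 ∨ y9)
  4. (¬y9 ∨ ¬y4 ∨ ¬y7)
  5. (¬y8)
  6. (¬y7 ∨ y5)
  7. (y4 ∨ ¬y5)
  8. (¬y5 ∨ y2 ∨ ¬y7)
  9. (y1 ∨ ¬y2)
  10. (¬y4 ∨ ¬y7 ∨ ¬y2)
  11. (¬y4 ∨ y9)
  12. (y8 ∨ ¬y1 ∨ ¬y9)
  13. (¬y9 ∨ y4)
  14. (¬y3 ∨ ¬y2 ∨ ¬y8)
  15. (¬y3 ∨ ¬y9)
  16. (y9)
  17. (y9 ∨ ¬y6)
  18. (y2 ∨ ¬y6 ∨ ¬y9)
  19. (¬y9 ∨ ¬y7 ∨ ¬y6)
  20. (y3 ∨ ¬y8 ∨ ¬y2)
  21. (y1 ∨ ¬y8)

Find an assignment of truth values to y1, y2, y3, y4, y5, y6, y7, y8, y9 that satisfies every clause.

(¬y8) is a unit clause, so y8 = False.
Unit propagation: (¬y3) forces y3 = False.
(y9) is a unit clause, so y9 = True.
Unit propagation: (¬y1) forces y1 = False.
The clause (¬y2) is unit: y2 must be False.
(y4) is a unit clause, so y4 = True.
(¬y7) is a unit clause, so y7 = False.
Unit propagation: (¬y6) forces y6 = False.
y5 is now unconstrained; take y5 = False.

y1=0, y2=0, y3=0, y4=1, y5=0, y6=0, y7=0, y8=0, y9=1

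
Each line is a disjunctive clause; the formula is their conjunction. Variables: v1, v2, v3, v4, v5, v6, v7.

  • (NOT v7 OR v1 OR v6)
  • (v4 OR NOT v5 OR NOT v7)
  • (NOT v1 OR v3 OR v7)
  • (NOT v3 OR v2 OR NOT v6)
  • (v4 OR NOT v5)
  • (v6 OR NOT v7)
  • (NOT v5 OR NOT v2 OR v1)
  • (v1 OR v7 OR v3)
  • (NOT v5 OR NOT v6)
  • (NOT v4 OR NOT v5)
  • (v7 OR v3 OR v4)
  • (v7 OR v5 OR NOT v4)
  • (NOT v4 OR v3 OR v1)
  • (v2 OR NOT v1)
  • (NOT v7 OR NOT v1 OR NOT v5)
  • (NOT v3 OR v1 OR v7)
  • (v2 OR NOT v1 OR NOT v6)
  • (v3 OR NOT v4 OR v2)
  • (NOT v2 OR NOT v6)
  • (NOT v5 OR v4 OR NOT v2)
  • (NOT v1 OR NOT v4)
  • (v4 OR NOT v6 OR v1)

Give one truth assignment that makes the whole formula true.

v1=T, v2=T, v3=T, v4=F, v5=F, v6=F, v7=F

Try v1 = True.
  then v2 is forced to True.
  then v6 is forced to False.
  then v7 is forced to False.
  then v3 is forced to True.
  then v4 is forced to False.
  then v5 is forced to False.
Every clause has at least one true literal under this assignment.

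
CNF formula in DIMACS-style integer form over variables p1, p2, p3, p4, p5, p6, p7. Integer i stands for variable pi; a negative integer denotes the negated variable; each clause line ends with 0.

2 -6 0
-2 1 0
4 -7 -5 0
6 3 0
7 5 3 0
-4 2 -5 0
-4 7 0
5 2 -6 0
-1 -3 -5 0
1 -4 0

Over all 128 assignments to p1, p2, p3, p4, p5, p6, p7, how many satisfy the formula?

16

Case analysis on p5 and p2:
  p5=T, p2=T: remaining (p1,p3,p4,p6,p7) ∈ {(T,F,F,T,F); (T,F,T,T,T)} — 2.
  p5=T, p2=F: remaining (p1,p3,p4,p6,p7) ∈ {(F,T,F,F,F)} — 1.
  p5=F, p2=T: 8 of the 32 assignments to (p1,p3,p4,p6,p7) work.
  p5=F, p2=F: 5 of the 32 assignments to (p1,p3,p4,p6,p7) work.
Total: 2 + 1 + 8 + 5 = 16.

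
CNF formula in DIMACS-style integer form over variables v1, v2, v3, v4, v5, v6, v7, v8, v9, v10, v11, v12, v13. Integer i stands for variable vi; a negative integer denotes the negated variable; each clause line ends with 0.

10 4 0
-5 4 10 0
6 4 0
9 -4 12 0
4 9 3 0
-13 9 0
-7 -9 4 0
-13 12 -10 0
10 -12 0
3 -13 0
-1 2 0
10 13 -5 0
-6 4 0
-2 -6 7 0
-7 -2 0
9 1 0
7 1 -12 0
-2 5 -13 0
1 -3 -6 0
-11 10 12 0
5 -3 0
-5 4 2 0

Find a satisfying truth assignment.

v1=True, v2=True, v3=False, v4=True, v5=True, v6=False, v7=False, v8=False, v9=False, v10=True, v11=True, v12=True, v13=False

Check each clause:
  1. {v4, v10} — v10 is true.
  2. {v10, ¬v5, v4} — v10 is true.
  3. {v6, v4} — v4 is true.
  4. {¬v4, v12, v9} — v12 is true.
  5. {v3, v9, v4} — v4 is true.
  6. {v9, ¬v13} — ¬v13 is true.
  7. {¬v7, v4, ¬v9} — ¬v7 is true.
  8. {¬v10, ¬v13, v12} — ¬v13 is true.
  9. {v10, ¬v12} — v10 is true.
  10. {¬v13, v3} — ¬v13 is true.
  11. {¬v1, v2} — v2 is true.
  12. {v10, ¬v5, v13} — v10 is true.
  13. {¬v6, v4} — ¬v6 is true.
  14. {¬v2, ¬v6, v7} — ¬v6 is true.
  15. {¬v7, ¬v2} — ¬v7 is true.
  16. {v9, v1} — v1 is true.
  17. {¬v12, v7, v1} — v1 is true.
  18. {¬v13, v5, ¬v2} — ¬v13 is true.
  19. {¬v3, v1, ¬v6} — v1 is true.
  20. {¬v11, v12, v10} — v10 is true.
  21. {¬v3, v5} — ¬v3 is true.
  22. {v4, v2, ¬v5} — v2 is true.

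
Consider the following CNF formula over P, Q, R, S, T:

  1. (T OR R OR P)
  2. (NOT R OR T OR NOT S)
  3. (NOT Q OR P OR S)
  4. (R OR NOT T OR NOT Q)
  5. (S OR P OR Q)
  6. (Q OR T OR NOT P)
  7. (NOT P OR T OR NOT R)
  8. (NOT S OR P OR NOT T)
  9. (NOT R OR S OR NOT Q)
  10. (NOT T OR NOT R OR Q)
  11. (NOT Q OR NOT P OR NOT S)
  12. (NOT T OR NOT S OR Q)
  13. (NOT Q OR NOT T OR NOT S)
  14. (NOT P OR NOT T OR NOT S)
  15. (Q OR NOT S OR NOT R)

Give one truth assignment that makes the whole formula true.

Try P = True.
Set Q = False and propagate.
  then T is forced to True.
  then R is forced to False.
  then S is forced to False.

P=True, Q=False, R=False, S=False, T=True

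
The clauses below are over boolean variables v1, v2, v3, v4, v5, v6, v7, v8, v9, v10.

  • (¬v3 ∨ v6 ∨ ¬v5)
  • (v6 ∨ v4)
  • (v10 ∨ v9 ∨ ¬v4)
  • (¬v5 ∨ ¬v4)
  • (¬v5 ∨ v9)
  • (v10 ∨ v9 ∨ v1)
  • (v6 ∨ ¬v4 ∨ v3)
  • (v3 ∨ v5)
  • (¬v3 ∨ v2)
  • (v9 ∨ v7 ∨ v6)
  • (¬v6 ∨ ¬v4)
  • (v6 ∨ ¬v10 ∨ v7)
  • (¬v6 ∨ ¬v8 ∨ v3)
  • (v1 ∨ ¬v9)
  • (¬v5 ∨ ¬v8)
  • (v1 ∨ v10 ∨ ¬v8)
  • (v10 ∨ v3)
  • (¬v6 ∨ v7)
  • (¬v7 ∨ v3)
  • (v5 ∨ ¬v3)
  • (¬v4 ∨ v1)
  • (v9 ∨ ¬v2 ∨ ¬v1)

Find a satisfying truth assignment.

v1=T, v2=T, v3=T, v4=F, v5=T, v6=T, v7=T, v8=F, v9=T, v10=F

Check each clause:
  1. (¬v3 ∨ ¬v5 ∨ v6) — v6 is true.
  2. (v6 ∨ v4) — v6 is true.
  3. (¬v4 ∨ v10 ∨ v9) — v9 is true.
  4. (¬v5 ∨ ¬v4) — ¬v4 is true.
  5. (v9 ∨ ¬v5) — v9 is true.
  6. (v9 ∨ v1 ∨ v10) — v9 is true.
  7. (v6 ∨ v3 ∨ ¬v4) — v3 is true.
  8. (v3 ∨ v5) — v3 is true.
  9. (¬v3 ∨ v2) — v2 is true.
  10. (v9 ∨ v6 ∨ v7) — v9 is true.
  11. (¬v4 ∨ ¬v6) — ¬v4 is true.
  12. (¬v10 ∨ v6 ∨ v7) — v7 is true.
  13. (¬v6 ∨ ¬v8 ∨ v3) — ¬v8 is true.
  14. (v1 ∨ ¬v9) — v1 is true.
  15. (¬v8 ∨ ¬v5) — ¬v8 is true.
  16. (¬v8 ∨ v1 ∨ v10) — ¬v8 is true.
  17. (v10 ∨ v3) — v3 is true.
  18. (v7 ∨ ¬v6) — v7 is true.
  19. (v3 ∨ ¬v7) — v3 is true.
  20. (v5 ∨ ¬v3) — v5 is true.
  21. (v1 ∨ ¬v4) — v1 is true.
  22. (v9 ∨ ¬v2 ∨ ¬v1) — v9 is true.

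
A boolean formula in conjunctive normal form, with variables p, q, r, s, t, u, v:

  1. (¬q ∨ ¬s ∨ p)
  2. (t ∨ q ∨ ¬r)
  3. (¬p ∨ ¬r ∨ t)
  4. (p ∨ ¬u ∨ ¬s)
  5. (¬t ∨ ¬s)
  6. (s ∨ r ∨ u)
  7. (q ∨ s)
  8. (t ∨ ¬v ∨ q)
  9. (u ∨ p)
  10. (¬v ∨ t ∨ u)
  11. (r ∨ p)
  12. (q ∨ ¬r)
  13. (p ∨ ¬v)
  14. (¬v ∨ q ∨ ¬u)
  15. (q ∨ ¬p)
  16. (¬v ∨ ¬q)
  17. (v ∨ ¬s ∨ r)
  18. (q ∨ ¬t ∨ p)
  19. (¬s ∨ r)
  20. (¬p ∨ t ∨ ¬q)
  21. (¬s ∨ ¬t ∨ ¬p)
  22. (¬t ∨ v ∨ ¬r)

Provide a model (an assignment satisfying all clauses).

p = False  q = True  r = True  s = False  t = False  u = True  v = False

Branch on p: take p = False.
  then u is forced to True.
  then s is forced to False.
  then q is forced to True.
  then r is forced to True.
  then v is forced to False.
  then t is forced to False.
Every clause has at least one true literal under this assignment.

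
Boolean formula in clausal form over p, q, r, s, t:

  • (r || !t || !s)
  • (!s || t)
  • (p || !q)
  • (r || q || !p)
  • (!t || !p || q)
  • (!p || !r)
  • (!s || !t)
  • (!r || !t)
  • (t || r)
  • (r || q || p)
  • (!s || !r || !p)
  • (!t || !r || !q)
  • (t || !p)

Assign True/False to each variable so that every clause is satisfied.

p = False, q = False, r = True, s = False, t = False

Check each clause:
  1. (!s || r || !t) — r is true.
  2. (!s || t) — !s is true.
  3. (p || !q) — !q is true.
  4. (!p || r || q) — r is true.
  5. (!t || !p || q) — !t is true.
  6. (!p || !r) — !p is true.
  7. (!s || !t) — !t is true.
  8. (!t || !r) — !t is true.
  9. (r || t) — r is true.
  10. (r || q || p) — r is true.
  11. (!s || !r || !p) — !s is true.
  12. (!q || !r || !t) — !t is true.
  13. (!p || t) — !p is true.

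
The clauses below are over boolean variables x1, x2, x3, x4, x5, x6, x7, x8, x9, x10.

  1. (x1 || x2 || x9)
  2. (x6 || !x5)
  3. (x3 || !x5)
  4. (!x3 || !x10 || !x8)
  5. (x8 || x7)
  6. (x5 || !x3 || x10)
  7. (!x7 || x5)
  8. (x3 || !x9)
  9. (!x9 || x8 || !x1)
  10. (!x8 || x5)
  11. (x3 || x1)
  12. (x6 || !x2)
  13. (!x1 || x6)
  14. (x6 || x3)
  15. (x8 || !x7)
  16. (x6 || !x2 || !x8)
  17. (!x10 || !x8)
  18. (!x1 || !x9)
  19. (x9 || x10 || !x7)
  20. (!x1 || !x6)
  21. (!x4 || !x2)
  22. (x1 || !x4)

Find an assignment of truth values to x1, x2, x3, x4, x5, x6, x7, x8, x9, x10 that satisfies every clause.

x1=0  x2=0  x3=1  x4=0  x5=1  x6=1  x7=1  x8=1  x9=1  x10=0

Check each clause:
  1. (x9 || x2 || x1) — x9 is true.
  2. (x6 || !x5) — x6 is true.
  3. (x3 || !x5) — x3 is true.
  4. (!x10 || !x8 || !x3) — !x10 is true.
  5. (x8 || x7) — x8 is true.
  6. (x5 || x10 || !x3) — x5 is true.
  7. (!x7 || x5) — x5 is true.
  8. (x3 || !x9) — x3 is true.
  9. (x8 || !x1 || !x9) — x8 is true.
  10. (!x8 || x5) — x5 is true.
  11. (x3 || x1) — x3 is true.
  12. (x6 || !x2) — !x2 is true.
  13. (x6 || !x1) — !x1 is true.
  14. (x6 || x3) — x3 is true.
  15. (x8 || !x7) — x8 is true.
  16. (!x2 || !x8 || x6) — x6 is true.
  17. (!x10 || !x8) — !x10 is true.
  18. (!x1 || !x9) — !x1 is true.
  19. (x10 || !x7 || x9) — x9 is true.
  20. (!x6 || !x1) — !x1 is true.
  21. (!x4 || !x2) — !x4 is true.
  22. (x1 || !x4) — !x4 is true.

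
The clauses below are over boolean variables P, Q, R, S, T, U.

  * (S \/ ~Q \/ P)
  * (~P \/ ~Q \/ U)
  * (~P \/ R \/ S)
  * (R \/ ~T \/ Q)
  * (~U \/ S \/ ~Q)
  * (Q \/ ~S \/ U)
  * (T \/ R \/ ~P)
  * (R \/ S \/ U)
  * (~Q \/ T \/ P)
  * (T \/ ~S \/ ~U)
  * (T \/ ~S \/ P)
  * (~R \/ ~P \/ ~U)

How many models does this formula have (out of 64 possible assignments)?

Split on P, then S.
  P=T, S=T: remaining (Q,R,T,U) ∈ {(T,F,T,T)} — 1.
  P=T, S=F: remaining (Q,R,T,U) ∈ {(F,T,F,F); (F,T,T,F)} — 2.
  P=F, S=T: 5 of the 16 assignments to (Q,R,T,U) work.
  P=F, S=F: 5 of the 16 assignments to (Q,R,T,U) work.
Total: 1 + 2 + 5 + 5 = 13.

13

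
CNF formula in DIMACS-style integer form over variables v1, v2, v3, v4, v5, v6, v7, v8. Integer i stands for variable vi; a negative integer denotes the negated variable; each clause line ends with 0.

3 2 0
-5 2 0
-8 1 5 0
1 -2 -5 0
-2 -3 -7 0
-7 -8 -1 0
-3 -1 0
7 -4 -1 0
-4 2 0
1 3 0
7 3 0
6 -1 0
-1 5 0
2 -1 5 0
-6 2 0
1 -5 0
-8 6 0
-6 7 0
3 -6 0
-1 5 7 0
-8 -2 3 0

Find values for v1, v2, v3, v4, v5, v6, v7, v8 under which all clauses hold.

v1=False  v2=False  v3=True  v4=False  v5=False  v6=False  v7=False  v8=False

Pure literal: v4 appears only negated; assign v4 = False.
Pure literal: v8 appears only negated; assign v8 = False.
Set v1 = False and propagate.
  then v3 is forced to True.
  then v5 is forced to False.
Set v2 = False and propagate.
  then v6 is forced to False.
v7 is now unconstrained; take v7 = False.
Every clause has at least one true literal under this assignment.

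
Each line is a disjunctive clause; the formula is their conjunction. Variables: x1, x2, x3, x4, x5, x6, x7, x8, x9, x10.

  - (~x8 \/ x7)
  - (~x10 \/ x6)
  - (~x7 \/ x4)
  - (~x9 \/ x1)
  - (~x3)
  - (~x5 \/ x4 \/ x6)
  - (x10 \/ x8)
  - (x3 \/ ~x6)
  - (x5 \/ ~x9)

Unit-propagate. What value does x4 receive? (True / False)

True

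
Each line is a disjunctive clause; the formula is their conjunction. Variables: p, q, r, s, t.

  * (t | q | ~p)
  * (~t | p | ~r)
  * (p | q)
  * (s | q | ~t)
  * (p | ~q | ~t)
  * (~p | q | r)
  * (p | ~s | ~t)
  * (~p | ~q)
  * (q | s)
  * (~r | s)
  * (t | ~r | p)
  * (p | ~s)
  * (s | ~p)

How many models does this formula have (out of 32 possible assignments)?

Satisfying assignments:
  p=0 q=1 r=0 s=0 t=0
  p=1 q=0 r=1 s=1 t=1
That's 2 in total.

2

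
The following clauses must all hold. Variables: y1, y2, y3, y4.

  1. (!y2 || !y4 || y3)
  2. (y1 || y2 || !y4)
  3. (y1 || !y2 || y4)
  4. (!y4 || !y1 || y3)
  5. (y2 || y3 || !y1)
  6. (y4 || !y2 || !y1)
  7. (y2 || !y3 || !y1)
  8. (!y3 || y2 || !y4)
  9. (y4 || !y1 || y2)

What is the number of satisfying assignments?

The models are:
  y1=F y2=F y3=F y4=F
  y1=F y2=F y3=T y4=F
  y1=F y2=T y3=T y4=T
  y1=T y2=T y3=T y4=T
That's 4 in total.

4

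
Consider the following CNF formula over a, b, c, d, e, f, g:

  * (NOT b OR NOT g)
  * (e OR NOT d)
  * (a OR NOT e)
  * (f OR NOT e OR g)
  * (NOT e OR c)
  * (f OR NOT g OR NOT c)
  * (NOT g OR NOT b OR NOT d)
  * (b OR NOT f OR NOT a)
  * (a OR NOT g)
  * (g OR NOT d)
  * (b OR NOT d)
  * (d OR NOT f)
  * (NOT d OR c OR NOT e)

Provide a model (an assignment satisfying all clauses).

Set a = True and propagate.
Branch on b: take b = True.
  then g is forced to False.
  then d is forced to False.
  then f is forced to False.
  then e is forced to False.
c is now unconstrained; take c = False.

a=True, b=True, c=False, d=False, e=False, f=False, g=False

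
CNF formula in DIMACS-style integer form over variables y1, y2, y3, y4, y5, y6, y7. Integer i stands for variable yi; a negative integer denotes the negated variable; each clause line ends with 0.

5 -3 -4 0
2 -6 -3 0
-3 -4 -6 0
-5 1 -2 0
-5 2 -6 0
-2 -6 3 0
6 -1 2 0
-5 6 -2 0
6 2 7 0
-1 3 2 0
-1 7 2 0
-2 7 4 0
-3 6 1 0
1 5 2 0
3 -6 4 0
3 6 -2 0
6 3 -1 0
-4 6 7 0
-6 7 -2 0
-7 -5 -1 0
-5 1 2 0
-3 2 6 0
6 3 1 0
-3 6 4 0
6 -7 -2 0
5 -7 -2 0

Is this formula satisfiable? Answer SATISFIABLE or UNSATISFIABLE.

UNSATISFIABLE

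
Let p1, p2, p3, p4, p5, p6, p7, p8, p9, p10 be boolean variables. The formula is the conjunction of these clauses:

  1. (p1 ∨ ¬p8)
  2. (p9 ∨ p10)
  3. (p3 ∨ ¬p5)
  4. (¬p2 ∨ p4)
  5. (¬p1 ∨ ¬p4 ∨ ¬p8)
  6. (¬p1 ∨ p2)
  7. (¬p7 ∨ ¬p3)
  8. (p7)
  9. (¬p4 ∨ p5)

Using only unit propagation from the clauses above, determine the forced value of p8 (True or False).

False

(p7) stands alone — p7 = True.
(¬p7 ∨ ¬p3): since p7 = True, the clause reduces to (¬p3). p3 = False.
(p3 ∨ ¬p5) with p3 = False leaves only ¬p5, so p5 = False.
(p5 ∨ ¬p4): since p5 = False, the clause reduces to (¬p4). p4 = False.
In (¬p2 ∨ p4), p4 is now false; ¬p2 must hold, so p2 = False.
(¬p1 ∨ p2) with p2 = False leaves only ¬p1, so p1 = False.
In (¬p8 ∨ p1), p1 is now false; ¬p8 must hold, so p8 = False.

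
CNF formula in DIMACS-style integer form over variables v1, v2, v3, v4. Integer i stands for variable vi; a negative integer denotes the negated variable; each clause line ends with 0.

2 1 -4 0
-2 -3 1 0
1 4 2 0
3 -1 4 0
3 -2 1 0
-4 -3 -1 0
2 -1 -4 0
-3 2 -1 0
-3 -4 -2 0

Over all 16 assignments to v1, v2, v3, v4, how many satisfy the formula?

The models are:
  v1=1 v2=1 v3=0 v4=1
  v1=1 v2=1 v3=1 v4=0
That's 2 in total.

2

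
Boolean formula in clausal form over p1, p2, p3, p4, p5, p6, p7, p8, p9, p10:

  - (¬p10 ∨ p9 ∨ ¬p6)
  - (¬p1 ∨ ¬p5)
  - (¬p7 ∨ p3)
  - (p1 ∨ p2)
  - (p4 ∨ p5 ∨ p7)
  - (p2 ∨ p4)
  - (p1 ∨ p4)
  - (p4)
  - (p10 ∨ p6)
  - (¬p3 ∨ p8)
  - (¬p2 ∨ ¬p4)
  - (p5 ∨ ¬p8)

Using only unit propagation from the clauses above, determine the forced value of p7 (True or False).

False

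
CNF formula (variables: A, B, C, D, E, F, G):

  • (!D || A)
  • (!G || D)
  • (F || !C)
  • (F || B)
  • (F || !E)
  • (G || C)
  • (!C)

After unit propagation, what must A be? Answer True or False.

Unit clause (!C) sets C = False.
(C || G): since C = False, the clause reduces to (G). G = True.
In (!G || D), !G is now false; D must hold, so D = True.
(A || !D): since D = True, the clause reduces to (A). A = True.

True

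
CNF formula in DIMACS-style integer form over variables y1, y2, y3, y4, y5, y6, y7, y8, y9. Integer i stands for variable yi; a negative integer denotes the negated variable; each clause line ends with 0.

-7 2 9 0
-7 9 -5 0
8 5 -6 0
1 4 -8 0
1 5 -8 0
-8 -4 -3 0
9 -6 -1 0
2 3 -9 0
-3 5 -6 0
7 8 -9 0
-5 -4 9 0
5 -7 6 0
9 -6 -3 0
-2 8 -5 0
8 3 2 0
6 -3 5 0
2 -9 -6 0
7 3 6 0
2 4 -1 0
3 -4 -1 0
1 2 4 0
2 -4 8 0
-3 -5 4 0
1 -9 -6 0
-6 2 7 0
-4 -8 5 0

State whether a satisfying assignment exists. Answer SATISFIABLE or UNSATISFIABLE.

SATISFIABLE

Set y1 = True and propagate.
Branch on y2: take y2 = True.
The remaining clauses are satisfied by y3 = False, y4 = False, y5 = False, y6 = True, y7 = True, y8 = True, y9 = True.
So y1=1  y2=1  y3=0  y4=0  y5=0  y6=1  y7=1  y8=1  y9=1 is a satisfying assignment.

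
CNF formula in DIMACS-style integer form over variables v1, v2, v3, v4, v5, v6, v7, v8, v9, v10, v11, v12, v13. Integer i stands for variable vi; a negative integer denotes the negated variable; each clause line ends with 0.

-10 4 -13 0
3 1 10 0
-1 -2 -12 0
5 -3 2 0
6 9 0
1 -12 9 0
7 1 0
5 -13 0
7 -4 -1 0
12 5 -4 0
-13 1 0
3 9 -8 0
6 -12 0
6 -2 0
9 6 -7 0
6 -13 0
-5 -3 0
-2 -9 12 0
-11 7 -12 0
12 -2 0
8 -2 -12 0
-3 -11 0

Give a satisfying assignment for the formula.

v1=T  v2=F  v3=F  v4=F  v5=T  v6=T  v7=T  v8=F  v9=F  v10=F  v11=T  v12=T  v13=T

Pure literal: v6 appears only positively; assign v6 = True.
Try v1 = True.
For the remaining variables, v2 = False, v3 = False, v4 = False, v5 = True, v7 = True, v8 = False, v9 = False, v10 = False, v11 = True, v12 = True, v13 = True works.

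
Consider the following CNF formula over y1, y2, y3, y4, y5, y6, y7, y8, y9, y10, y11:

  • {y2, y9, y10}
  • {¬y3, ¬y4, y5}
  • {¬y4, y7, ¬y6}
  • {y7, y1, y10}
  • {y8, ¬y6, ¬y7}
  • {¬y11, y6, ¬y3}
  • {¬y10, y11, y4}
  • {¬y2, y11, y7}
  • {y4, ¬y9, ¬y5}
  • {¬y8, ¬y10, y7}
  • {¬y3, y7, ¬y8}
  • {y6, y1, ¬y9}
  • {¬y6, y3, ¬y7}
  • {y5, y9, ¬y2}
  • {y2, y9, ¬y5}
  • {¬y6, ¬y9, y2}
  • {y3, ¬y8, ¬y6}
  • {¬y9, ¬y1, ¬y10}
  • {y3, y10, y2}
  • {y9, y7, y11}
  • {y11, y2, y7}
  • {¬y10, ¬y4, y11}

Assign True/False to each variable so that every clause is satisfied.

Branch on y1: take y1 = False.
Branch on y2: take y2 = True.
For the remaining variables, y3 = True, y4 = False, y5 = True, y6 = True, y7 = True, y8 = True, y9 = False, y10 = False, y11 = True works.

y1=0, y2=1, y3=1, y4=0, y5=1, y6=1, y7=1, y8=1, y9=0, y10=0, y11=1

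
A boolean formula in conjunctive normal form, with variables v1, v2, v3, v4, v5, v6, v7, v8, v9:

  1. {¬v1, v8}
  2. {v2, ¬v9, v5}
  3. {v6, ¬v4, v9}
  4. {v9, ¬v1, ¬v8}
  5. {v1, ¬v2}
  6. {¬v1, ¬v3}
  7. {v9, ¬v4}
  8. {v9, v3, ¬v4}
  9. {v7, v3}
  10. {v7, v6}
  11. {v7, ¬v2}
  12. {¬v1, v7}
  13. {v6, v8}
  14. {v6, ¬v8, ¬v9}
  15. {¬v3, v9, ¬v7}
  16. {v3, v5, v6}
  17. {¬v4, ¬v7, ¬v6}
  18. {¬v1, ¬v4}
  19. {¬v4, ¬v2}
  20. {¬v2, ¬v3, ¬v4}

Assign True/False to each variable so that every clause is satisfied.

v1=False  v2=False  v3=True  v4=True  v5=True  v6=True  v7=False  v8=False  v9=True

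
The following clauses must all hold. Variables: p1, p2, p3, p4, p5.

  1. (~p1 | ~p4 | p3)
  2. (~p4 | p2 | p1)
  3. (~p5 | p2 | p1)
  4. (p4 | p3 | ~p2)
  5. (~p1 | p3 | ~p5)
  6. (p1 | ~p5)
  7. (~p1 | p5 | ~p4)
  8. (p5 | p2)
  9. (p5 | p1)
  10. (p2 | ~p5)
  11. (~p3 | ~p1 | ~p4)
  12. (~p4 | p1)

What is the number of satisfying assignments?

The models are:
  p1=1 p2=1 p3=1 p4=0 p5=0
  p1=1 p2=1 p3=1 p4=0 p5=1
Count: 2.

2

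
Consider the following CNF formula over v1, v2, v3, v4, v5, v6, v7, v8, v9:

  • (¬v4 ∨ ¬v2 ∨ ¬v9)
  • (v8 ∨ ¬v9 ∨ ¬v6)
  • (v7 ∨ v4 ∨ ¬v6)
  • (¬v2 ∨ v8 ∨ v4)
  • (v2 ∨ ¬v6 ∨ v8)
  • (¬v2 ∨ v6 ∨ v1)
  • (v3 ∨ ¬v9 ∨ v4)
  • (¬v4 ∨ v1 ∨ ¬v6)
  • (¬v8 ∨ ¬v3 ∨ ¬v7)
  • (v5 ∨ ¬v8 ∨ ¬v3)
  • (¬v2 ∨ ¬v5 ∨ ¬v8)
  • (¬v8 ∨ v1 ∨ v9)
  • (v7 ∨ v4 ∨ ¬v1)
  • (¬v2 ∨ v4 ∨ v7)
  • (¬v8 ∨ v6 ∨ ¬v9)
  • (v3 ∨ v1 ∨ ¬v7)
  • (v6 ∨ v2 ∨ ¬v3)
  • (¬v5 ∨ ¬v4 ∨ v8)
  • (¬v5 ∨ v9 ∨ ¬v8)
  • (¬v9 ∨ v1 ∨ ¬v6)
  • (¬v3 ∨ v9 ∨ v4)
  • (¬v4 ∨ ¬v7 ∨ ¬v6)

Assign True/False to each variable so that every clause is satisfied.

Branch on v1: take v1 = True.
For the remaining variables, v2 = False, v3 = False, v4 = True, v5 = False, v6 = False, v7 = True, v8 = True, v9 = False works.

v1=1  v2=0  v3=0  v4=1  v5=0  v6=0  v7=1  v8=1  v9=0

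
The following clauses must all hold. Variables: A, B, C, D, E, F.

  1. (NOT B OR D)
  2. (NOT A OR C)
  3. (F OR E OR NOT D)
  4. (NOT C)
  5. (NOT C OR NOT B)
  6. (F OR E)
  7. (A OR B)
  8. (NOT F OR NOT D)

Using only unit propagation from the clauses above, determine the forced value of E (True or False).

True

Unit clause (NOT C) sets C = False.
(NOT A OR C) with C = False leaves only NOT A, so A = False.
(B OR A) with A = False leaves only B, so B = True.
(D OR NOT B) with B = True leaves only D, so D = True.
(NOT D OR NOT F) with D = True leaves only NOT F, so F = False.
(E OR NOT D OR F) with D = True, F = False leaves only E, so E = True.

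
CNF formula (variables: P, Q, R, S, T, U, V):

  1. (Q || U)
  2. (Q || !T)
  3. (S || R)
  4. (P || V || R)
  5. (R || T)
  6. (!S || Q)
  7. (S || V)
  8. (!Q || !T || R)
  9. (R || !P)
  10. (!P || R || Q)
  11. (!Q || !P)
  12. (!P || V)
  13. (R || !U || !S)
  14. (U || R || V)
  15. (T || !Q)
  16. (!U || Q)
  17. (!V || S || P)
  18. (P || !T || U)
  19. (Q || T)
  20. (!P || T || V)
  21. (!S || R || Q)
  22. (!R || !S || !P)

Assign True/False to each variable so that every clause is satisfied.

P=0, Q=1, R=1, S=1, T=1, U=1, V=0

Check each clause:
  1. (Q || U) — Q is true.
  2. (Q || !T) — Q is true.
  3. (S || R) — R is true.
  4. (R || V || P) — R is true.
  5. (R || T) — R is true.
  6. (!S || Q) — Q is true.
  7. (S || V) — S is true.
  8. (R || !Q || !T) — R is true.
  9. (R || !P) — R is true.
  10. (!P || R || Q) — Q is true.
  11. (!P || !Q) — !P is true.
  12. (V || !P) — !P is true.
  13. (!U || R || !S) — R is true.
  14. (V || U || R) — R is true.
  15. (!Q || T) — T is true.
  16. (Q || !U) — Q is true.
  17. (P || S || !V) — S is true.
  18. (P || !T || U) — U is true.
  19. (T || Q) — Q is true.
  20. (T || V || !P) — T is true.
  21. (!S || R || Q) — Q is true.
  22. (!S || !R || !P) — !P is true.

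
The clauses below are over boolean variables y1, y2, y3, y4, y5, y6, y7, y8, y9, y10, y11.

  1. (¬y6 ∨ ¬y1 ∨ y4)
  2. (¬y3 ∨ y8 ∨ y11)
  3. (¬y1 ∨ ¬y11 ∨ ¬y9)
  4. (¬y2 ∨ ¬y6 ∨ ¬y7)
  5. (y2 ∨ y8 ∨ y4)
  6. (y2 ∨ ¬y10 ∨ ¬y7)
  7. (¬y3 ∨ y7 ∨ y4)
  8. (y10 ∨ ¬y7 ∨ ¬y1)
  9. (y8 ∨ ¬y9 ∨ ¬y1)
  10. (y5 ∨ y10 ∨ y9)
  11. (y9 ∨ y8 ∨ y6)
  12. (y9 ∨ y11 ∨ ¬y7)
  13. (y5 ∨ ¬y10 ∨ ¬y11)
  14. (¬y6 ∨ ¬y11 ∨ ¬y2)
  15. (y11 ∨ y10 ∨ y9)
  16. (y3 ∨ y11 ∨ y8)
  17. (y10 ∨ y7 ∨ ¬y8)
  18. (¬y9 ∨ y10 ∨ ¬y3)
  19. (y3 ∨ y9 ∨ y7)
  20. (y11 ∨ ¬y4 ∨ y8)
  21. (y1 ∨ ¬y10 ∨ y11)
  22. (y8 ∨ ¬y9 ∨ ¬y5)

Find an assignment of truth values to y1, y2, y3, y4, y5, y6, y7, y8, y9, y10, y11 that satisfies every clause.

Try y1 = False.
Set y2 = True and propagate.
The remaining clauses are satisfied by y3 = False, y4 = False, y5 = False, y6 = False, y7 = True, y8 = False, y9 = True, y10 = False, y11 = True.
Check each clause:
  1. (y4 ∨ ¬y6 ∨ ¬y1) — ¬y6 is true.
  2. (¬y3 ∨ y8 ∨ y11) — y11 is true.
  3. (¬y11 ∨ ¬y1 ∨ ¬y9) — ¬y1 is true.
  4. (¬y6 ∨ ¬y2 ∨ ¬y7) — ¬y6 is true.
  5. (y2 ∨ y8 ∨ y4) — y2 is true.
  6. (y2 ∨ ¬y10 ∨ ¬y7) — y2 is true.
  7. (¬y3 ∨ y7 ∨ y4) — ¬y3 is true.
  8. (¬y7 ∨ ¬y1 ∨ y10) — ¬y1 is true.
  9. (¬y1 ∨ y8 ∨ ¬y9) — ¬y1 is true.
  10. (y10 ∨ y9 ∨ y5) — y9 is true.
  11. (y6 ∨ y9 ∨ y8) — y9 is true.
  12. (¬y7 ∨ y11 ∨ y9) — y11 is true.
  13. (¬y10 ∨ y5 ∨ ¬y11) — ¬y10 is true.
  14. (¬y6 ∨ ¬y2 ∨ ¬y11) — ¬y6 is true.
  15. (y9 ∨ y11 ∨ y10) — y9 is true.
  16. (y3 ∨ y11 ∨ y8) — y11 is true.
  17. (y7 ∨ y10 ∨ ¬y8) — ¬y8 is true.
  18. (¬y9 ∨ ¬y3 ∨ y10) — ¬y3 is true.
  19. (y9 ∨ y7 ∨ y3) — y9 is true.
  20. (y8 ∨ y11 ∨ ¬y4) — y11 is true.
  21. (¬y10 ∨ y1 ∨ y11) — y11 is true.
  22. (¬y5 ∨ ¬y9 ∨ y8) — ¬y5 is true.

y1=False  y2=True  y3=False  y4=False  y5=False  y6=False  y7=True  y8=False  y9=True  y10=False  y11=True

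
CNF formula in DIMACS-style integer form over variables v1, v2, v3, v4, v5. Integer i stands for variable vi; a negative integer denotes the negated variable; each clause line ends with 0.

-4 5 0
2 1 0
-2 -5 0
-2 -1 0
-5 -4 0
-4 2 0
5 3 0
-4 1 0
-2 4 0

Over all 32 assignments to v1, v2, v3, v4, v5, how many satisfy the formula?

Satisfying assignments:
  v1=1 v2=0 v3=0 v4=0 v5=1
  v1=1 v2=0 v3=1 v4=0 v5=0
  v1=1 v2=0 v3=1 v4=0 v5=1
Count: 3.

3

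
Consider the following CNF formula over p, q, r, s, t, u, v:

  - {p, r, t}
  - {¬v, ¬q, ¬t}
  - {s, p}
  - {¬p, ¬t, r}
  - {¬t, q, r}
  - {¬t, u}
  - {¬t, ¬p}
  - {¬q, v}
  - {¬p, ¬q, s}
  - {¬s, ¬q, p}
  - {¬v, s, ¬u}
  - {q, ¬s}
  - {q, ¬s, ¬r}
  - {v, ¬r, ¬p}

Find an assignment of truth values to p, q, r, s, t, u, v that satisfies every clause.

p = True  q = False  r = True  s = False  t = False  u = False  v = True

Set p = True and propagate.
  then t is forced to False.
Try q = False.
  then s is forced to False.
For the remaining variables, r = True, u = False, v = True works.
Check each clause:
  1. {t, r, p} — p is true.
  2. {¬t, ¬v, ¬q} — ¬t is true.
  3. {s, p} — p is true.
  4. {¬t, ¬p, r} — r is true.
  5. {¬t, q, r} — r is true.
  6. {u, ¬t} — ¬t is true.
  7. {¬p, ¬t} — ¬t is true.
  8. {¬q, v} — ¬q is true.
  9. {s, ¬p, ¬q} — ¬q is true.
  10. {¬q, p, ¬s} — p is true.
  11. {s, ¬v, ¬u} — ¬u is true.
  12. {q, ¬s} — ¬s is true.
  13. {q, ¬r, ¬s} — ¬s is true.
  14. {v, ¬p, ¬r} — v is true.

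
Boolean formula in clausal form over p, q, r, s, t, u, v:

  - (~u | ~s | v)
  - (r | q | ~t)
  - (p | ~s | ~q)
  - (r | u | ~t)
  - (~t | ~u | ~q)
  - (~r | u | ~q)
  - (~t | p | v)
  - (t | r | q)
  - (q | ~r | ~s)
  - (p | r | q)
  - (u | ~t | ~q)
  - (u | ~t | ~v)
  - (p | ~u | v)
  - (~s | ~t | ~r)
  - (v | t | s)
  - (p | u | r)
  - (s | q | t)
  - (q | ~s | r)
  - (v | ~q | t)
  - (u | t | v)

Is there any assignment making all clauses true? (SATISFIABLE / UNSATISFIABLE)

SATISFIABLE

Pure literal: p appears only positively; assign p = True.
Try q = True.
Try r = True.
  then u is forced to True.
  then t is forced to False.
  then v is forced to True.
s is now unconstrained; take s = False.
So p = True, q = True, r = True, s = False, t = False, u = True, v = True is a satisfying assignment.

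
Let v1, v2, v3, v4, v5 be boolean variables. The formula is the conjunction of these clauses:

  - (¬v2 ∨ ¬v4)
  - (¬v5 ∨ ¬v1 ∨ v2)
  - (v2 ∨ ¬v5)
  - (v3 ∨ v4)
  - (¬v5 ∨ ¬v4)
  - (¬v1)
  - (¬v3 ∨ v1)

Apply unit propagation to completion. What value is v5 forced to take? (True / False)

(¬v1) is a unit clause: v1 = False.
From (¬v3 ∨ v1) and v1 = False: v3 = False.
In (v4 ∨ v3), v3 is now false; v4 must hold, so v4 = True.
From (¬v4 ∨ ¬v2) and v4 = True: v2 = False.
(v2 ∨ ¬v5): since v2 = False, the clause reduces to (¬v5). v5 = False.

False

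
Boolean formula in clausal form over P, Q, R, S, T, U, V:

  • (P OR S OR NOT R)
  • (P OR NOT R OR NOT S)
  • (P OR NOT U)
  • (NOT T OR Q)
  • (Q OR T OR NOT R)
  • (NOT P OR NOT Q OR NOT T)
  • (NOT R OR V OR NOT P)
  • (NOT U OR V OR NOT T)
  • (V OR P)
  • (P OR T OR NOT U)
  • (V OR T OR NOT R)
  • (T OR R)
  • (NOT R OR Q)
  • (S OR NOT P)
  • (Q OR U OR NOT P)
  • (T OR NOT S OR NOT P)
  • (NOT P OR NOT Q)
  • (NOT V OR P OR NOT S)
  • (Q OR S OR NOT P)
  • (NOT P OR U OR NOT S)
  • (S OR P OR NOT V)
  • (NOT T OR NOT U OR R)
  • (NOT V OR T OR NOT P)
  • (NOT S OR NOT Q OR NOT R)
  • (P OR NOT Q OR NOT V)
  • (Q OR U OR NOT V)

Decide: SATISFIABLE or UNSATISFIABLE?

UNSATISFIABLE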